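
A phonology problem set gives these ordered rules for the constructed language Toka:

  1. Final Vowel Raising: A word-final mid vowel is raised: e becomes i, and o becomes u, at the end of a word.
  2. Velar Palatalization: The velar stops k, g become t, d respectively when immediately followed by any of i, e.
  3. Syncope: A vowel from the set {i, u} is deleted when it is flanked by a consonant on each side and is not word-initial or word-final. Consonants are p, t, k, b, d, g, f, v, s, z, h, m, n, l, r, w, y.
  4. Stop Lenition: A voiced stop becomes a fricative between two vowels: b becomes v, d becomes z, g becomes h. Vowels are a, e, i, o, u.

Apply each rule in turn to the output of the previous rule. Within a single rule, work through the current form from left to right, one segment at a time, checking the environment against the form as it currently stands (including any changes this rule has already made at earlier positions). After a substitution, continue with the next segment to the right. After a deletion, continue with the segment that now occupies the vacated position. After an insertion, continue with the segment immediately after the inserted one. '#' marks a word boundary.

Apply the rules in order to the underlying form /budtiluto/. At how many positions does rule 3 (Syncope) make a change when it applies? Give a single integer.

3

1 Final Vowel Raising: [budtiluto] → [budtilutu]
2 Velar Palatalization: no change — [budtilutu]
3 Syncope: [budtilutu] → [bdtltu]
4 Stop Lenition: no change — [bdtltu]
Rule 3 changed 3 position(s).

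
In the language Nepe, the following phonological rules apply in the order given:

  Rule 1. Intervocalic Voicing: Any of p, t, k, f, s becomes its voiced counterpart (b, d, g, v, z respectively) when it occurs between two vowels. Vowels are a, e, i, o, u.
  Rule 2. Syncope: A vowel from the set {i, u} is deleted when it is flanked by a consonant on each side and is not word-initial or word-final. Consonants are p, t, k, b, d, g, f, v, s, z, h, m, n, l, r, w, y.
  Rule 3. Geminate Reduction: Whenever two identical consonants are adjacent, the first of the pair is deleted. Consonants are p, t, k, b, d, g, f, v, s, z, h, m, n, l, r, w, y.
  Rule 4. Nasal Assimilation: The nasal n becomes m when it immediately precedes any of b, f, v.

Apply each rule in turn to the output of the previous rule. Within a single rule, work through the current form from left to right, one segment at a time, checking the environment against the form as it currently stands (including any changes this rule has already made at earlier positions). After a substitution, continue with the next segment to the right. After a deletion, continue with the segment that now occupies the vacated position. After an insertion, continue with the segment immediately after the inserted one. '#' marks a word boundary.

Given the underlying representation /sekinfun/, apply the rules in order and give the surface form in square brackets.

[segmfn]

Rule 1 Intervocalic Voicing: [sekinfun] → [seginfun]
Rule 2 Syncope: [seginfun] → [segnfn]
Rule 3 Geminate Reduction: no change — [segnfn]
Rule 4 Nasal Assimilation: [segnfn] → [segmfn]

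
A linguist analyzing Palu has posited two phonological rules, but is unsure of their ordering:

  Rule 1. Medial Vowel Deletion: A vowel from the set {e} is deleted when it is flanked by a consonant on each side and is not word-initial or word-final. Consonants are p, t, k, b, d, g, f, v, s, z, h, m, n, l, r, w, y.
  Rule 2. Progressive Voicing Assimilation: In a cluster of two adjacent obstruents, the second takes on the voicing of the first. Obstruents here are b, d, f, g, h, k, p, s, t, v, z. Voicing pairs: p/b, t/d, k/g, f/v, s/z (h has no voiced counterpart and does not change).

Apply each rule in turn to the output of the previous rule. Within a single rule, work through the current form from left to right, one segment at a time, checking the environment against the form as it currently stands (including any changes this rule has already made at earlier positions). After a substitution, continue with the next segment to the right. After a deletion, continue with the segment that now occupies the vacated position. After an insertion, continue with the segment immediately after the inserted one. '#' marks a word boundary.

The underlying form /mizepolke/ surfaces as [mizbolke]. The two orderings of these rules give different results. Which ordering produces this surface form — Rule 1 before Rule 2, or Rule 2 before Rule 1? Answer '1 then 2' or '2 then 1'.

Order 1 then 2:
  1 Medial Vowel Deletion: [mizepolke] → [mizpolke]
  2 Progressive Voicing Assimilation: [mizpolke] → [mizbolke]
  result: [mizbolke]
Order 2 then 1:
  2 Progressive Voicing Assimilation: no change — [mizepolke]
  1 Medial Vowel Deletion: [mizepolke] → [mizpolke]
  result: [mizpolke]

1 then 2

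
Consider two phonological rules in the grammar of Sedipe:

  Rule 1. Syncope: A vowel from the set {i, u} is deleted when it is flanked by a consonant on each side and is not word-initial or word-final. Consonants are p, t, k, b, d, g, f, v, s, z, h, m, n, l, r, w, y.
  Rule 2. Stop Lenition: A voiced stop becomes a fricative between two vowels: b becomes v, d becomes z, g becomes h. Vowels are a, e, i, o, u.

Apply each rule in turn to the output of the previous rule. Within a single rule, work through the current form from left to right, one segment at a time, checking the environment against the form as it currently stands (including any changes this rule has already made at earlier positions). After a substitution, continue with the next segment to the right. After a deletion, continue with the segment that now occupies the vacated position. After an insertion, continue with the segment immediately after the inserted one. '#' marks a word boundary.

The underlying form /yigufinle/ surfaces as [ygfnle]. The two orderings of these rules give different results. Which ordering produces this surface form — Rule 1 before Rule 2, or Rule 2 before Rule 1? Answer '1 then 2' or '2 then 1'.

Order 1 then 2:
  1 Syncope: [yigufinle] → [ygfnle]
  2 Stop Lenition: no change — [ygfnle]
  result: [ygfnle]
Order 2 then 1:
  2 Stop Lenition: [yigufinle] → [yihufinle]
  1 Syncope: [yihufinle] → [yhfnle]
  result: [yhfnle]

1 then 2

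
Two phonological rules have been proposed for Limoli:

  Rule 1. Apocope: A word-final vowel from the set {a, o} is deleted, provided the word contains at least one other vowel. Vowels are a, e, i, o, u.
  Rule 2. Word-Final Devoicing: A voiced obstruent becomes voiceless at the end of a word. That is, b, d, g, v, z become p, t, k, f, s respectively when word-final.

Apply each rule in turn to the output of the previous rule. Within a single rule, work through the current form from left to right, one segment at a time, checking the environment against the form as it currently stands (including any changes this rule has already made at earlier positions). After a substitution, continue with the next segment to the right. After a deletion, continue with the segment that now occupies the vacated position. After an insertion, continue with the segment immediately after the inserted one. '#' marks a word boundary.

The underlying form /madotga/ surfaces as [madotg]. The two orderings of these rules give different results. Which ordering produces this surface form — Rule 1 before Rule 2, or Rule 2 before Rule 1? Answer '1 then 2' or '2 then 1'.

2 then 1

Order 1 then 2:
  1 Apocope: [madotga] → [madotg]
  2 Word-Final Devoicing: [madotg] → [madotk]
  result: [madotk]
Order 2 then 1:
  2 Word-Final Devoicing: no change — [madotga]
  1 Apocope: [madotga] → [madotg]
  result: [madotg]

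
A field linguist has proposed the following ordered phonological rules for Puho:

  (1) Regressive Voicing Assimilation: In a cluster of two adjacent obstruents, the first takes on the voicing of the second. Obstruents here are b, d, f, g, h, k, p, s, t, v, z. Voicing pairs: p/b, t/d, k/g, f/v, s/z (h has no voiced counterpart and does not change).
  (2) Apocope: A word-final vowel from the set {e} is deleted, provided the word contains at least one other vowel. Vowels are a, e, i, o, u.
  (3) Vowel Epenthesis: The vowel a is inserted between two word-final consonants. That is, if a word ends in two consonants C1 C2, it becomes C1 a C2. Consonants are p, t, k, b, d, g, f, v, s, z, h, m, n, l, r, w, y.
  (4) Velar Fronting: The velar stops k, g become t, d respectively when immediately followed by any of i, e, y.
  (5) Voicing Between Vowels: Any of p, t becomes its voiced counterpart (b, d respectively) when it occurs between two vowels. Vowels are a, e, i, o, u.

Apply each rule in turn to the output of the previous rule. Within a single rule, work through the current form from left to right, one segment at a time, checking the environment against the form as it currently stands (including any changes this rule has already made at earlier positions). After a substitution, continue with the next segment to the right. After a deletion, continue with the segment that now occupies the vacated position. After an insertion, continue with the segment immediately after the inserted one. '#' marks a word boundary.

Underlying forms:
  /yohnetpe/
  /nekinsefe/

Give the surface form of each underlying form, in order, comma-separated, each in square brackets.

/yohnetpe/:
  (1) Regressive Voicing Assimilation: no change — [yohnetpe]
  (2) Apocope: [yohnetpe] → [yohnetp]
  (3) Vowel Epenthesis: [yohnetp] → [yohnetap]
  (4) Velar Fronting: no change — [yohnetap]
  (5) Voicing Between Vowels: [yohnetap] → [yohnedap]
/nekinsefe/:
  (1) Regressive Voicing Assimilation: no change — [nekinsefe]
  (2) Apocope: [nekinsefe] → [nekinsef]
  (3) Vowel Epenthesis: no change — [nekinsef]
  (4) Velar Fronting: [nekinsef] → [netinsef]
  (5) Voicing Between Vowels: [netinsef] → [nedinsef]

[yohnedap], [nedinsef]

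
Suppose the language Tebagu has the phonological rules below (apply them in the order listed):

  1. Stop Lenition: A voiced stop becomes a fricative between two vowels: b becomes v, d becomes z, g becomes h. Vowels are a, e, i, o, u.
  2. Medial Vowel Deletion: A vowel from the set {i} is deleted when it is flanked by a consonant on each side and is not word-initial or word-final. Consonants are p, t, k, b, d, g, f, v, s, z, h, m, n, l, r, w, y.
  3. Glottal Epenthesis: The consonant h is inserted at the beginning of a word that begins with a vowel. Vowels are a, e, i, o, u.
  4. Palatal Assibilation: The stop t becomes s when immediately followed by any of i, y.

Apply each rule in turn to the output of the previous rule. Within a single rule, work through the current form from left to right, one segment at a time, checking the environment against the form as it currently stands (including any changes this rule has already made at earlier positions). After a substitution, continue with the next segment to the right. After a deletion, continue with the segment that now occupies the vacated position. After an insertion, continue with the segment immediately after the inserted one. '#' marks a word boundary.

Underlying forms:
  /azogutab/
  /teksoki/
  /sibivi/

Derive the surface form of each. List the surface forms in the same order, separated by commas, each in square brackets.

/azogutab/:
  1 Stop Lenition: [azogutab] → [azohutab]
  2 Medial Vowel Deletion: no change — [azohutab]
  3 Glottal Epenthesis: [azohutab] → [hazohutab]
  4 Palatal Assibilation: no change — [hazohutab]
/teksoki/:
  1 Stop Lenition: no change — [teksoki]
  2 Medial Vowel Deletion: no change — [teksoki]
  3 Glottal Epenthesis: no change — [teksoki]
  4 Palatal Assibilation: no change — [teksoki]
/sibivi/:
  1 Stop Lenition: [sibivi] → [sivivi]
  2 Medial Vowel Deletion: [sivivi] → [svvi]
  3 Glottal Epenthesis: no change — [svvi]
  4 Palatal Assibilation: no change — [svvi]

[hazohutab], [teksoki], [svvi]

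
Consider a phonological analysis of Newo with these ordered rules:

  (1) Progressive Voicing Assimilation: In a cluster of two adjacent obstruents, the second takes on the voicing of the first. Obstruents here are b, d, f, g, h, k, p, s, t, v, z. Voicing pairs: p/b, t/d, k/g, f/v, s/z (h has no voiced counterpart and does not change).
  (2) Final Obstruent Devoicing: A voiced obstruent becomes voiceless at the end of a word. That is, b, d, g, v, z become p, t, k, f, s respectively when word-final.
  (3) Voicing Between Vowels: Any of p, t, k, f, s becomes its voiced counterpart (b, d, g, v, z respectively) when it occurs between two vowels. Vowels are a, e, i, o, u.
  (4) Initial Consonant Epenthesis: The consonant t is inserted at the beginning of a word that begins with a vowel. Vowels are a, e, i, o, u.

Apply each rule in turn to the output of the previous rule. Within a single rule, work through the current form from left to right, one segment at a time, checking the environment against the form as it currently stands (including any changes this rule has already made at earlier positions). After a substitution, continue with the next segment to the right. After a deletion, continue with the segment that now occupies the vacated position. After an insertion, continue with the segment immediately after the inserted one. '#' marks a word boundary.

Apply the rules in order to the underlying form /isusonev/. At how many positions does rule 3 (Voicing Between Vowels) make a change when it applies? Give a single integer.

(1) Progressive Voicing Assimilation: no change — [isusonev]
(2) Final Obstruent Devoicing: [isusonev] → [isusonef]
(3) Voicing Between Vowels: [isusonef] → [izuzonef]
(4) Initial Consonant Epenthesis: [izuzonef] → [tizuzonef]
Rule 3 changed 2 position(s).

2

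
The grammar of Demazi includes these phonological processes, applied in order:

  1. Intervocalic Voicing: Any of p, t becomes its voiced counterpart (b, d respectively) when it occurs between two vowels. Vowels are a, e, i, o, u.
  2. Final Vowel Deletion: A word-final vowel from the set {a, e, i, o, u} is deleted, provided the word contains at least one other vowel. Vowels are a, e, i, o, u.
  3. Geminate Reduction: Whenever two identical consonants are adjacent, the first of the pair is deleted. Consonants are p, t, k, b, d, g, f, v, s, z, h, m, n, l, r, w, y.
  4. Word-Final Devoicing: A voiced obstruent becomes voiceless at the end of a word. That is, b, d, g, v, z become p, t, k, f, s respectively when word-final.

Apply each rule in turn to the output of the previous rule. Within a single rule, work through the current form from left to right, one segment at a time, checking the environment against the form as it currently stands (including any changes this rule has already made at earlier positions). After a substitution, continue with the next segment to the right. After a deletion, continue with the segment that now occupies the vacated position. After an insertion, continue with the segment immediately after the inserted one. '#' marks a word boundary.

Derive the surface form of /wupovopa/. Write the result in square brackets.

1 Intervocalic Voicing: [wupovopa] → [wubovoba]
2 Final Vowel Deletion: [wubovoba] → [wubovob]
3 Geminate Reduction: no change — [wubovob]
4 Word-Final Devoicing: [wubovob] → [wubovop]

[wubovop]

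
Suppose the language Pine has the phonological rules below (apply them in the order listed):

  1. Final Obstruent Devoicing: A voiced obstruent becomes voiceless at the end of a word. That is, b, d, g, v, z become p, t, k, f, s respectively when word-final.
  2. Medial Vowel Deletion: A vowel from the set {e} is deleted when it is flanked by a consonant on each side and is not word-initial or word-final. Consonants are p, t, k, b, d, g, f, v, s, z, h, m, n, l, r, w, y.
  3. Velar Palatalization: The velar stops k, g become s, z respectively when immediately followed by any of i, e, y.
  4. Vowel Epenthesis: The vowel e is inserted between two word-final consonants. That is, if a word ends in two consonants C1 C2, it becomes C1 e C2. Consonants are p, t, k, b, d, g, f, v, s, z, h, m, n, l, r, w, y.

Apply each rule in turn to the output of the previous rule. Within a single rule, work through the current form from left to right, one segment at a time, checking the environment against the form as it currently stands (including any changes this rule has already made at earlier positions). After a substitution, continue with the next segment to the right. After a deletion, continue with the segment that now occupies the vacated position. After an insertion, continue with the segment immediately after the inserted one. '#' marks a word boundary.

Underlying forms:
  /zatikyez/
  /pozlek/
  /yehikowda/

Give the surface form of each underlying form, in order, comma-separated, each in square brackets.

[zatisyes], [pozlek], [yhikowda]

/zatikyez/:
  1 Final Obstruent Devoicing: [zatikyez] → [zatikyes]
  2 Medial Vowel Deletion: [zatikyes] → [zatikys]
  3 Velar Palatalization: [zatikys] → [zatisys]
  4 Vowel Epenthesis: [zatisys] → [zatisyes]
/pozlek/:
  1 Final Obstruent Devoicing: no change — [pozlek]
  2 Medial Vowel Deletion: [pozlek] → [pozlk]
  3 Velar Palatalization: no change — [pozlk]
  4 Vowel Epenthesis: [pozlk] → [pozlek]
/yehikowda/:
  1 Final Obstruent Devoicing: no change — [yehikowda]
  2 Medial Vowel Deletion: [yehikowda] → [yhikowda]
  3 Velar Palatalization: no change — [yhikowda]
  4 Vowel Epenthesis: no change — [yhikowda]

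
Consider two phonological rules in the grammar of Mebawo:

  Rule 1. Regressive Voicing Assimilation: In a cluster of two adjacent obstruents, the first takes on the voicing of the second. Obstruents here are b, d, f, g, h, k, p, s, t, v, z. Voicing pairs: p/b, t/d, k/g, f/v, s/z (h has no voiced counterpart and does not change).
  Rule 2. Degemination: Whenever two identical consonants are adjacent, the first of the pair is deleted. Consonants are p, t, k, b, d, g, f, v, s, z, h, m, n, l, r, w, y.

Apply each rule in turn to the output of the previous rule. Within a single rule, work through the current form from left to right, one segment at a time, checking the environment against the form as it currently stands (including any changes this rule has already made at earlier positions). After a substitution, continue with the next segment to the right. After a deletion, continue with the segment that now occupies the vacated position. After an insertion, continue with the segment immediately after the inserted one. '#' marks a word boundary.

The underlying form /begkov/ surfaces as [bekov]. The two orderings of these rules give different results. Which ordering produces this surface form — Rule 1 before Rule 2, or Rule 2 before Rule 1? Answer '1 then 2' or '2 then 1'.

1 then 2

Order 1 then 2:
  1 Regressive Voicing Assimilation: [begkov] → [bekkov]
  2 Degemination: [bekkov] → [bekov]
  result: [bekov]
Order 2 then 1:
  2 Degemination: no change — [begkov]
  1 Regressive Voicing Assimilation: [begkov] → [bekkov]
  result: [bekkov]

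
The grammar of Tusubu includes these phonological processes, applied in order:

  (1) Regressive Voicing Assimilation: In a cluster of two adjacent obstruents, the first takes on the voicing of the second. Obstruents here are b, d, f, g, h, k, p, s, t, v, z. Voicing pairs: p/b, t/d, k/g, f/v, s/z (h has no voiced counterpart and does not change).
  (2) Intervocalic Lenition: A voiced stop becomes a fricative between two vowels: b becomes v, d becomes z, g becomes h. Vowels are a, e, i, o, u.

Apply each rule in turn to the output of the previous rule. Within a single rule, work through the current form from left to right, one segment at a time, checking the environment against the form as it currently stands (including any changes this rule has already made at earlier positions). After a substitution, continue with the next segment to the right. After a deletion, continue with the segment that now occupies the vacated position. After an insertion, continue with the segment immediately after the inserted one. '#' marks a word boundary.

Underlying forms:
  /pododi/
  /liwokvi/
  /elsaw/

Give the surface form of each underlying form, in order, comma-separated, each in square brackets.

[pozozi], [liwogvi], [elsaw]

/pododi/:
  (1) Regressive Voicing Assimilation: no change — [pododi]
  (2) Intervocalic Lenition: [pododi] → [pozozi]
/liwokvi/:
  (1) Regressive Voicing Assimilation: [liwokvi] → [liwogvi]
  (2) Intervocalic Lenition: no change — [liwogvi]
/elsaw/:
  (1) Regressive Voicing Assimilation: no change — [elsaw]
  (2) Intervocalic Lenition: no change — [elsaw]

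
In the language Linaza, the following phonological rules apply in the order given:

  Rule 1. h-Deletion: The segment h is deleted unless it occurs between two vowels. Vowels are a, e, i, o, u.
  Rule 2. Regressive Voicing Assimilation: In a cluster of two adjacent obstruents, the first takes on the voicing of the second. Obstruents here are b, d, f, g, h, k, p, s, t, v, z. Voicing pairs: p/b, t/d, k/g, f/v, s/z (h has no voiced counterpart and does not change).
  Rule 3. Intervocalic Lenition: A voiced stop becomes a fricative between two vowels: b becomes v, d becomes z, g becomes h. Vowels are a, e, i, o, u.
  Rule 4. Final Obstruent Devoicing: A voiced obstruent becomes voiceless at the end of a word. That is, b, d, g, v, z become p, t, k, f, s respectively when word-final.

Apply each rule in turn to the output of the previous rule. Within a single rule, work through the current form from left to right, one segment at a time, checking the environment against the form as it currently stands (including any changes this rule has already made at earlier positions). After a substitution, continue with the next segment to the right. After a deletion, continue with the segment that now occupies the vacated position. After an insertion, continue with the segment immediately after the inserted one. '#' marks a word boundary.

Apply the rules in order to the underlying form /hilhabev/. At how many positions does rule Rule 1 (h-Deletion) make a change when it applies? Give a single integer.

2

Rule 1 h-Deletion: [hilhabev] → [ilabev]
Rule 2 Regressive Voicing Assimilation: no change — [ilabev]
Rule 3 Intervocalic Lenition: [ilabev] → [ilavev]
Rule 4 Final Obstruent Devoicing: [ilavev] → [ilavef]
Rule Rule 1 changed 2 position(s).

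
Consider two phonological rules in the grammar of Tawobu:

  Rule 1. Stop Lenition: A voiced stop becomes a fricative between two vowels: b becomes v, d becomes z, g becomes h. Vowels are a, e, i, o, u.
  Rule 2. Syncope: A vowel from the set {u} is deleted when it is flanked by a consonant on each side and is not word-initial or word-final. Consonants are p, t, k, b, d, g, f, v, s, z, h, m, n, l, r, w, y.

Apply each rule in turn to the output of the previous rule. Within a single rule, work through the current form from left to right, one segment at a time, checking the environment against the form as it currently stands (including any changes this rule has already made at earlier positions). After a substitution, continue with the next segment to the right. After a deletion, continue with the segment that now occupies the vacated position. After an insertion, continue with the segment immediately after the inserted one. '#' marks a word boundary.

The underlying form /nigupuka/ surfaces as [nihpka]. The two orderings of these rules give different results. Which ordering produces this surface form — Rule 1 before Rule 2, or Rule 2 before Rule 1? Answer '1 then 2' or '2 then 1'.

1 then 2

Order 1 then 2:
  1 Stop Lenition: [nigupuka] → [nihupuka]
  2 Syncope: [nihupuka] → [nihpka]
  result: [nihpka]
Order 2 then 1:
  2 Syncope: [nigupuka] → [nigpka]
  1 Stop Lenition: no change — [nigpka]
  result: [nigpka]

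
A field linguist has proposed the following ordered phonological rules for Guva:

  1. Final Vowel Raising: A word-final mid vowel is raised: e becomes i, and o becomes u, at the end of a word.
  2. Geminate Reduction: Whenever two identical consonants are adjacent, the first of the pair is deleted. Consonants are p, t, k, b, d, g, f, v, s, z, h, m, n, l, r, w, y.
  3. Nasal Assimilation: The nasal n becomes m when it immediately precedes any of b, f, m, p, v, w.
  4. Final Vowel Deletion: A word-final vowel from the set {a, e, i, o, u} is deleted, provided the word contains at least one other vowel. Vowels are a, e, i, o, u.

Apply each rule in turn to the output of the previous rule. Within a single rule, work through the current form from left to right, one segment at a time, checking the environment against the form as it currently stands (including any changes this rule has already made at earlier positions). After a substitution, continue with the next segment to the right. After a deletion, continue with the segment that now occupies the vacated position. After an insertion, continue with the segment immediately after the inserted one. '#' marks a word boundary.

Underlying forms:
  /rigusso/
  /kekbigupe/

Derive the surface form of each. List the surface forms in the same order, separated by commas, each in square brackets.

[rigus], [kekbigup]

/rigusso/:
  1 Final Vowel Raising: [rigusso] → [rigussu]
  2 Geminate Reduction: [rigussu] → [rigusu]
  3 Nasal Assimilation: no change — [rigusu]
  4 Final Vowel Deletion: [rigusu] → [rigus]
/kekbigupe/:
  1 Final Vowel Raising: [kekbigupe] → [kekbigupi]
  2 Geminate Reduction: no change — [kekbigupi]
  3 Nasal Assimilation: no change — [kekbigupi]
  4 Final Vowel Deletion: [kekbigupi] → [kekbigup]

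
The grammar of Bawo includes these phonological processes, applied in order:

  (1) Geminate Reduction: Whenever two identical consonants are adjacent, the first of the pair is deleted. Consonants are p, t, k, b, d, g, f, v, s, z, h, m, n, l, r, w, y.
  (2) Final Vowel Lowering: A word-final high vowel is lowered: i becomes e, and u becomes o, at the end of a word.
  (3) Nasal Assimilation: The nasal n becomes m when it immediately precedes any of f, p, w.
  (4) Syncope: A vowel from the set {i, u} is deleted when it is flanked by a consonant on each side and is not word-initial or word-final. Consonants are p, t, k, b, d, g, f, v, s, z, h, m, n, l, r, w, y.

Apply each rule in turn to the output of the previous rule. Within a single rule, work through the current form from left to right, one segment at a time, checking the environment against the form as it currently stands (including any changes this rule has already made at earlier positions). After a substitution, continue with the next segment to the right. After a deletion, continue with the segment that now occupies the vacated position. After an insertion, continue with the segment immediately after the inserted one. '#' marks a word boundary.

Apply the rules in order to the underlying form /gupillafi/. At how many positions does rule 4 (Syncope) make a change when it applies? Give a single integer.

(1) Geminate Reduction: [gupillafi] → [gupilafi]
(2) Final Vowel Lowering: [gupilafi] → [gupilafe]
(3) Nasal Assimilation: no change — [gupilafe]
(4) Syncope: [gupilafe] → [gplafe]
Rule 4 changed 2 position(s).

2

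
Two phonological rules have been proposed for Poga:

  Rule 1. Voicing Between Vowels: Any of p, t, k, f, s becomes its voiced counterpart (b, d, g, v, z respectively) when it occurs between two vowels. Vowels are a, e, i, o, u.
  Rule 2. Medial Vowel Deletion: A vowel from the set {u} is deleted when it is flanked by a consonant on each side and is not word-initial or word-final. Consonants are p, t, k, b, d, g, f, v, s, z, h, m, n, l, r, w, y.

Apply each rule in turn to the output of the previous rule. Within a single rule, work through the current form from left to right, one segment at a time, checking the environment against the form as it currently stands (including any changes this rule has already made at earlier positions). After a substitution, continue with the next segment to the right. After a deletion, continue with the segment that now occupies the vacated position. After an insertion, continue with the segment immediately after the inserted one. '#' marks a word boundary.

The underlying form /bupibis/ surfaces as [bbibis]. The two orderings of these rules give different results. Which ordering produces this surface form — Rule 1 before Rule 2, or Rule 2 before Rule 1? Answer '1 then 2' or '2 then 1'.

Order 1 then 2:
  1 Voicing Between Vowels: [bupibis] → [bubibis]
  2 Medial Vowel Deletion: [bubibis] → [bbibis]
  result: [bbibis]
Order 2 then 1:
  2 Medial Vowel Deletion: [bupibis] → [bpibis]
  1 Voicing Between Vowels: no change — [bpibis]
  result: [bpibis]

1 then 2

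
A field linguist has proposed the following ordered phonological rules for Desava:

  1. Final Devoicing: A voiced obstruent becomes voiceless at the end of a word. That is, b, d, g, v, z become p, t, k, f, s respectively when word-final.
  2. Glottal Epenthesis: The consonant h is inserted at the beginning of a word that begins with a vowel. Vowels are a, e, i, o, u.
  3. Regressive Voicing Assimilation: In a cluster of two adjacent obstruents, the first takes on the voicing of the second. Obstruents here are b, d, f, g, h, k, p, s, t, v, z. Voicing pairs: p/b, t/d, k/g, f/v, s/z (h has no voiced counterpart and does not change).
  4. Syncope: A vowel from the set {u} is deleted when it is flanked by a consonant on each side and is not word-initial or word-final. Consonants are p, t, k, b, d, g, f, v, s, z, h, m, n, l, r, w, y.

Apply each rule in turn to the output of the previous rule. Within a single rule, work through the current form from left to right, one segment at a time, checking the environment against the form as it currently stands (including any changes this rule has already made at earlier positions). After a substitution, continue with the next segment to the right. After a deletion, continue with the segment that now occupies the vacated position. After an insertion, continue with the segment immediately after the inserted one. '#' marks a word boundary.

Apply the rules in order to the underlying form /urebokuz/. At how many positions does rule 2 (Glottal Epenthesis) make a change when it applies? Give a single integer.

1 Final Devoicing: [urebokuz] → [urebokus]
2 Glottal Epenthesis: [urebokus] → [hurebokus]
3 Regressive Voicing Assimilation: no change — [hurebokus]
4 Syncope: [hurebokus] → [hreboks]
Rule 2 changed 1 position(s).

1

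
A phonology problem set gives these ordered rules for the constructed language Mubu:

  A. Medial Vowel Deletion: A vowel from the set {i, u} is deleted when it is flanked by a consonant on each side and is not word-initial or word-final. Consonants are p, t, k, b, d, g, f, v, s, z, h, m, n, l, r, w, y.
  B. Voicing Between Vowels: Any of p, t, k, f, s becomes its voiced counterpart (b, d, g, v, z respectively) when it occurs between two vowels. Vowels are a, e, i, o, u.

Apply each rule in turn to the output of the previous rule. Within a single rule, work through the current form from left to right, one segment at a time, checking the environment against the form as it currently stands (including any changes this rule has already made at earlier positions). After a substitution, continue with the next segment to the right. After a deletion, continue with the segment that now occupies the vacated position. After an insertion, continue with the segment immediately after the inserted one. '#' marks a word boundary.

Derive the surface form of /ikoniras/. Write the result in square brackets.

[igonras]

A Medial Vowel Deletion: [ikoniras] → [ikonras]
B Voicing Between Vowels: [ikonras] → [igonras]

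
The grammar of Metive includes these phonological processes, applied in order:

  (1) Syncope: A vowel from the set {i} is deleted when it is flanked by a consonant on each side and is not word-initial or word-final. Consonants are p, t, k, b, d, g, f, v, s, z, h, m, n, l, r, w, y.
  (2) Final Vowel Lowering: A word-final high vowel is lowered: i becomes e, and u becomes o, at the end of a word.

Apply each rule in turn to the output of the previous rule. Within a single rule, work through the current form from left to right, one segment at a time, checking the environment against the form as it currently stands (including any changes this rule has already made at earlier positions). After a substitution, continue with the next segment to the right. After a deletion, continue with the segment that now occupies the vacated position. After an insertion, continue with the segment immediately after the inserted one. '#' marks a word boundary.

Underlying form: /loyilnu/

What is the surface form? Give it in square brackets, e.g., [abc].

(1) Syncope: [loyilnu] → [loylnu]
(2) Final Vowel Lowering: [loylnu] → [loylno]

[loylno]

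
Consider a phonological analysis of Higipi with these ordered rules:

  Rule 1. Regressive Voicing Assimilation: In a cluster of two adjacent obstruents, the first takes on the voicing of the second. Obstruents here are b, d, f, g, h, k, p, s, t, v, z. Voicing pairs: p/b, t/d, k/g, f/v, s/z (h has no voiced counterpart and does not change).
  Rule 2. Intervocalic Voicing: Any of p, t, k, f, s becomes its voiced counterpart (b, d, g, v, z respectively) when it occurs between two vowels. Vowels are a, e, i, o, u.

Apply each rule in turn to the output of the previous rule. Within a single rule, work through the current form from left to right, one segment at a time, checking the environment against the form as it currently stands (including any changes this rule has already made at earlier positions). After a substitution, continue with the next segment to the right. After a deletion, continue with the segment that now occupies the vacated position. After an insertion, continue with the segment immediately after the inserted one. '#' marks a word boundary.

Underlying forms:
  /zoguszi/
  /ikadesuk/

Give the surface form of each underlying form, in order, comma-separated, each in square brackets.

[zoguzzi], [igadezuk]

/zoguszi/:
  Rule 1 Regressive Voicing Assimilation: [zoguszi] → [zoguzzi]
  Rule 2 Intervocalic Voicing: no change — [zoguzzi]
/ikadesuk/:
  Rule 1 Regressive Voicing Assimilation: no change — [ikadesuk]
  Rule 2 Intervocalic Voicing: [ikadesuk] → [igadezuk]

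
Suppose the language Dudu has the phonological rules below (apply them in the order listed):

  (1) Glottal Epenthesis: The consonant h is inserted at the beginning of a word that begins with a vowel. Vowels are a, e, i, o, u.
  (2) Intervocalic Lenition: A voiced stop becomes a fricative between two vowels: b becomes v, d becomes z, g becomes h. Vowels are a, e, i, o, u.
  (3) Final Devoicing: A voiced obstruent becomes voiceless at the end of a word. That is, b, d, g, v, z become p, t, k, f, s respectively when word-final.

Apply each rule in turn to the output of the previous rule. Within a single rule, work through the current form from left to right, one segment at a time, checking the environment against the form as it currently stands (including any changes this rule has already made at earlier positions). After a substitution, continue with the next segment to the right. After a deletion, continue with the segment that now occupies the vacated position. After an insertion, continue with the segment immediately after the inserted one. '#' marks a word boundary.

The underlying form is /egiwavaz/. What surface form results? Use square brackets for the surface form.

(1) Glottal Epenthesis: [egiwavaz] → [hegiwavaz]
(2) Intervocalic Lenition: [hegiwavaz] → [hehiwavaz]
(3) Final Devoicing: [hehiwavaz] → [hehiwavas]

[hehiwavas]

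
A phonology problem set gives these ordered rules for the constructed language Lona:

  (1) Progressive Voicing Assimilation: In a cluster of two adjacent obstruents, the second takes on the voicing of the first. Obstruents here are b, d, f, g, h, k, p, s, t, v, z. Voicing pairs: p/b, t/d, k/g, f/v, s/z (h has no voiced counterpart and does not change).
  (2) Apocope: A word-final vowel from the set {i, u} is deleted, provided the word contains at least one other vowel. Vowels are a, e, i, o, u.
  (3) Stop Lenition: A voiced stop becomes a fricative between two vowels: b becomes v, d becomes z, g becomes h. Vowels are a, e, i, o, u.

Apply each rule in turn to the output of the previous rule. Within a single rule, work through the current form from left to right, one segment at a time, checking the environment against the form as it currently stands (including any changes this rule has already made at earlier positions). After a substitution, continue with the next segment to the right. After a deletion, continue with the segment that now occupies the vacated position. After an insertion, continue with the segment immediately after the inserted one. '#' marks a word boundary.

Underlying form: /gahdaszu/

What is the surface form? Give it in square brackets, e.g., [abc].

(1) Progressive Voicing Assimilation: [gahdaszu] → [gahtassu]
(2) Apocope: [gahtassu] → [gahtass]
(3) Stop Lenition: no change — [gahtass]

[gahtass]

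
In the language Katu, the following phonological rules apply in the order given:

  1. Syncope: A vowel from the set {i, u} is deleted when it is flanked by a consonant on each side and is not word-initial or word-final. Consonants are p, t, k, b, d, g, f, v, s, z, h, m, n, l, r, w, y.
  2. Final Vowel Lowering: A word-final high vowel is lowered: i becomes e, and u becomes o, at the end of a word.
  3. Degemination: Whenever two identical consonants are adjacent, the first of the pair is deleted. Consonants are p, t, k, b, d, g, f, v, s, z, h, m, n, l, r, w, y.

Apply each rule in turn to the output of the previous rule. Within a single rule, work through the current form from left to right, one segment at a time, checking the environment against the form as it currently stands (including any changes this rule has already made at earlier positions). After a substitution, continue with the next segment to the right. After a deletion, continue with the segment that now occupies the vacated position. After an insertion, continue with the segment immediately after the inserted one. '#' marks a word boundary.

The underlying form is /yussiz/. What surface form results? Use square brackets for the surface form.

1 Syncope: [yussiz] → [yssz]
2 Final Vowel Lowering: no change — [yssz]
3 Degemination: [yssz] → [ysz]

[ysz]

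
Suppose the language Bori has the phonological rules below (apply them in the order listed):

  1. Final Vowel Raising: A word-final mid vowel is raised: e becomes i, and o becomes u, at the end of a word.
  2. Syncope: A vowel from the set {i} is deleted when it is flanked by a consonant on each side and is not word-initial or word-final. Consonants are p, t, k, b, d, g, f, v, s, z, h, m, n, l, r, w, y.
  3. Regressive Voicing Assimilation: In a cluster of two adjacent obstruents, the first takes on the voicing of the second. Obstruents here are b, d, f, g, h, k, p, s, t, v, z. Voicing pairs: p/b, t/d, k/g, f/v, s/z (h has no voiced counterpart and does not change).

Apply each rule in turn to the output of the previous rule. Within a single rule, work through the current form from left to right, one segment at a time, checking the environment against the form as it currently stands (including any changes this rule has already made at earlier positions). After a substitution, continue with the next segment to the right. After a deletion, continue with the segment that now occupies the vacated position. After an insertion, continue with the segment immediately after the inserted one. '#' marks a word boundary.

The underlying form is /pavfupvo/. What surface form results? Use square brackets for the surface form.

1 Final Vowel Raising: [pavfupvo] → [pavfupvu]
2 Syncope: no change — [pavfupvu]
3 Regressive Voicing Assimilation: [pavfupvu] → [paffubvu]

[paffubvu]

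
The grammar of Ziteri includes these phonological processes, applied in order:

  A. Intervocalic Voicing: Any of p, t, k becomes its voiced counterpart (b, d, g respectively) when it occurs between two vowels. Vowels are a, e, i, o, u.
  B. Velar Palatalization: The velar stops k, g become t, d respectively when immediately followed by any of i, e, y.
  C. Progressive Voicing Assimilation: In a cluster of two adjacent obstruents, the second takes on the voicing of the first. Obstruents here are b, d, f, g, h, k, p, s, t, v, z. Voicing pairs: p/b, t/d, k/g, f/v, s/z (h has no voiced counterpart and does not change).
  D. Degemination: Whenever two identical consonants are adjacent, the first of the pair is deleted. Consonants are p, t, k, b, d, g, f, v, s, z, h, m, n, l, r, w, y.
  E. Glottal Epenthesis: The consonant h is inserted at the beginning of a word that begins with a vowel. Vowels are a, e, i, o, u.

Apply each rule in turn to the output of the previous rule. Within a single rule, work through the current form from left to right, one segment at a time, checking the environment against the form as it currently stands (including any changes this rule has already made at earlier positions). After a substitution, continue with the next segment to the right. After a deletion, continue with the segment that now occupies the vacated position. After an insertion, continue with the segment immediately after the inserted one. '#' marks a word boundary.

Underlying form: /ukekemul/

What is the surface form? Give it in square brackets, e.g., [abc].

A Intervocalic Voicing: [ukekemul] → [ugegemul]
B Velar Palatalization: [ugegemul] → [udedemul]
C Progressive Voicing Assimilation: no change — [udedemul]
D Degemination: no change — [udedemul]
E Glottal Epenthesis: [udedemul] → [hudedemul]

[hudedemul]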